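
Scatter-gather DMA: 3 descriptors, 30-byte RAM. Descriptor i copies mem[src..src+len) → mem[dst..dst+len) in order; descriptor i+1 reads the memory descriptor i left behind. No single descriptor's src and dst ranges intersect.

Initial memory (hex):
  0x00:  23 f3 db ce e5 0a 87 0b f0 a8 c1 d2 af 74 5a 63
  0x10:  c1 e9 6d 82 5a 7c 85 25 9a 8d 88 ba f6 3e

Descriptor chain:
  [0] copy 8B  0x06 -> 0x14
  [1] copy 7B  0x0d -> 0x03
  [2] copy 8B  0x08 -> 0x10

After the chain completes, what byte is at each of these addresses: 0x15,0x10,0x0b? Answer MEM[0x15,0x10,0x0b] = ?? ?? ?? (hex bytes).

#0 dst[0x14+8] := {0x87,0x0b,0xf0,0xa8,0xc1,0xd2,0xaf,0x74}
#1 dst[0x03+7] := {0x74,0x5a,0x63,0xc1,0xe9,0x6d,0x82}
#2 dst[0x10+8] := {0x6d,0x82,0xc1,0xd2,0xaf,0x74,0x5a,0x63}
query mem[0x15]=0x74, mem[0x10]=0x6d, mem[0x0b]=0xd2

MEM[0x15,0x10,0x0b] = 74 6d d2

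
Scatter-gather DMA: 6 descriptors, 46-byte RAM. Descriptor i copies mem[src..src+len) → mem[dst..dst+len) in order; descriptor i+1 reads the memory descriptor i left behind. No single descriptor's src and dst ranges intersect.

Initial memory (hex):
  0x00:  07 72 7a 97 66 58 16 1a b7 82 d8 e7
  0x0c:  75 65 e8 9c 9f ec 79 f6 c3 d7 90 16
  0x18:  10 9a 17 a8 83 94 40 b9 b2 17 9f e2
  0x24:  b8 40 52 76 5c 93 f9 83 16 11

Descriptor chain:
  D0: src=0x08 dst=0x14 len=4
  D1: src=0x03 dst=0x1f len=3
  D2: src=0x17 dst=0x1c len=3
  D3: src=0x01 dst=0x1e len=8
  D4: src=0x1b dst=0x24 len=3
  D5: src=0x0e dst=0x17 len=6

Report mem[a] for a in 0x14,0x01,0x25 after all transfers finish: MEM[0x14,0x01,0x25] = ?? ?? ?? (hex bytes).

D0: mem[0x14..0x17] <- [b7 82 d8 e7]
D1: mem[0x1f..0x21] <- [97 66 58]
D2: mem[0x1c..0x1e] <- [e7 10 9a]
D3: mem[0x1e..0x25] <- [72 7a 97 66 58 16 1a b7]
D4: mem[0x24..0x26] <- [a8 e7 10]
D5: mem[0x17..0x1c] <- [e8 9c 9f ec 79 f6]
query mem[0x14]=0xb7, mem[0x01]=0x72, mem[0x25]=0xe7

MEM[0x14,0x01,0x25] = b7 72 e7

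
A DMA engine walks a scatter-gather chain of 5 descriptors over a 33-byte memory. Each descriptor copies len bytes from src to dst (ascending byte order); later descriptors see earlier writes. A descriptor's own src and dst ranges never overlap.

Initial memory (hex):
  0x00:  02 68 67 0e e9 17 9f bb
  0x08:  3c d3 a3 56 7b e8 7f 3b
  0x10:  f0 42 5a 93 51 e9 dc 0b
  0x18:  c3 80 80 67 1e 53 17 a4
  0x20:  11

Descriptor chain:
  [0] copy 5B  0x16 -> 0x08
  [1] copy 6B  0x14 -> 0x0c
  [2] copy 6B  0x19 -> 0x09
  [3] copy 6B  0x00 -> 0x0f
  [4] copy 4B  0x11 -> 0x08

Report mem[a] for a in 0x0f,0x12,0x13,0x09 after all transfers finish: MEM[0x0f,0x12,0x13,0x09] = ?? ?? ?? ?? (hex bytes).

MEM[0x0f,0x12,0x13,0x09] = 02 0e e9 0e

D0: mem[0x08..0x0c] <- [dc 0b c3 80 80]
D1: mem[0x0c..0x11] <- [51 e9 dc 0b c3 80]
D2: mem[0x09..0x0e] <- [80 80 67 1e 53 17]
D3: mem[0x0f..0x14] <- [02 68 67 0e e9 17]
D4: mem[0x08..0x0b] <- [67 0e e9 17]
query mem[0x0f]=0x02, mem[0x12]=0x0e, mem[0x13]=0xe9, mem[0x09]=0x0e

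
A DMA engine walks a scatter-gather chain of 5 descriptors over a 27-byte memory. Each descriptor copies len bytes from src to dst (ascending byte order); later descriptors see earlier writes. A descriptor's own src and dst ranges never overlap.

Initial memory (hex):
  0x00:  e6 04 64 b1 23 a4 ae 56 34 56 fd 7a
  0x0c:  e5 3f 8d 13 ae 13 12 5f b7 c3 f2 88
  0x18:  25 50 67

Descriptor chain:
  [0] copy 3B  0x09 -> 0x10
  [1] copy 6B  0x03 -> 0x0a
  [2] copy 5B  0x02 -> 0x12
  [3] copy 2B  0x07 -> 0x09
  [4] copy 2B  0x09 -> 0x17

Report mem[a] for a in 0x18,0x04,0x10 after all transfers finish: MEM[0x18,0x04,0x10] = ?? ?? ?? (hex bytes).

MEM[0x18,0x04,0x10] = 34 23 56

D0: mem[0x10..0x12] <- [56 fd 7a]
D1: mem[0x0a..0x0f] <- [b1 23 a4 ae 56 34]
D2: mem[0x12..0x16] <- [64 b1 23 a4 ae]
D3: mem[0x09..0x0a] <- [56 34]
D4: mem[0x17..0x18] <- [56 34]
query mem[0x18]=0x34, mem[0x04]=0x23, mem[0x10]=0x56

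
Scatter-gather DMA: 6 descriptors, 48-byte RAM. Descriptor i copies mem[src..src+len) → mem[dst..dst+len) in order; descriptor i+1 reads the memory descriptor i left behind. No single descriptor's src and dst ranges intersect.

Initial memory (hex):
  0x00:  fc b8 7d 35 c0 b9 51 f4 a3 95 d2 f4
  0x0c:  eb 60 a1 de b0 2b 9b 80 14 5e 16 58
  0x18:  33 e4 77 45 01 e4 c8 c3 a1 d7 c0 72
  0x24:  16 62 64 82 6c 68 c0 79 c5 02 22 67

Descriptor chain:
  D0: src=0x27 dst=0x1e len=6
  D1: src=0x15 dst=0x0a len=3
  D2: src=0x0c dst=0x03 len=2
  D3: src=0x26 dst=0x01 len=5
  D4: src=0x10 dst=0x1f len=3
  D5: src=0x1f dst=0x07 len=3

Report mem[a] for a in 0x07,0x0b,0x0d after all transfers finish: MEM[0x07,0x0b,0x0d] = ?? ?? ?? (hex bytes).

MEM[0x07,0x0b,0x0d] = b0 16 60

  after D0: wrote 6B at 0x1e = 826c68c079c5
  after D1: wrote 3B at 0x0a = 5e1658
  after D2: wrote 2B at 0x03 = 5860
  after D3: wrote 5B at 0x01 = 64826c68c0
  after D4: wrote 3B at 0x1f = b02b9b
  after D5: wrote 3B at 0x07 = b02b9b
query mem[0x07]=0xb0, mem[0x0b]=0x16, mem[0x0d]=0x60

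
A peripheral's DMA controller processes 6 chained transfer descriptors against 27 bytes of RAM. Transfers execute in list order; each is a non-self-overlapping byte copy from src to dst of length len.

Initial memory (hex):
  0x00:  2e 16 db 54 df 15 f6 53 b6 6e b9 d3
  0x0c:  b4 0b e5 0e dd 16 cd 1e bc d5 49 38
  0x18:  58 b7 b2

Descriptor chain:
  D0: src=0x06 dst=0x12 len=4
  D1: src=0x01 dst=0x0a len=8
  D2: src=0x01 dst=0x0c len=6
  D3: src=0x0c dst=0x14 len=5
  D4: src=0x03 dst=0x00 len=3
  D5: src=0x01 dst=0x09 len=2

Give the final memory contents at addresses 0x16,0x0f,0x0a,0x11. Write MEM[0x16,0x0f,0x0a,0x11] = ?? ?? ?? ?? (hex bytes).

#0 dst[0x12+4] := {0xf6,0x53,0xb6,0x6e}
#1 dst[0x0a+8] := {0x16,0xdb,0x54,0xdf,0x15,0xf6,0x53,0xb6}
#2 dst[0x0c+6] := {0x16,0xdb,0x54,0xdf,0x15,0xf6}
#3 dst[0x14+5] := {0x16,0xdb,0x54,0xdf,0x15}
#4 dst[0x00+3] := {0x54,0xdf,0x15}
#5 dst[0x09+2] := {0xdf,0x15}
query mem[0x16]=0x54, mem[0x0f]=0xdf, mem[0x0a]=0x15, mem[0x11]=0xf6

MEM[0x16,0x0f,0x0a,0x11] = 54 df 15 f6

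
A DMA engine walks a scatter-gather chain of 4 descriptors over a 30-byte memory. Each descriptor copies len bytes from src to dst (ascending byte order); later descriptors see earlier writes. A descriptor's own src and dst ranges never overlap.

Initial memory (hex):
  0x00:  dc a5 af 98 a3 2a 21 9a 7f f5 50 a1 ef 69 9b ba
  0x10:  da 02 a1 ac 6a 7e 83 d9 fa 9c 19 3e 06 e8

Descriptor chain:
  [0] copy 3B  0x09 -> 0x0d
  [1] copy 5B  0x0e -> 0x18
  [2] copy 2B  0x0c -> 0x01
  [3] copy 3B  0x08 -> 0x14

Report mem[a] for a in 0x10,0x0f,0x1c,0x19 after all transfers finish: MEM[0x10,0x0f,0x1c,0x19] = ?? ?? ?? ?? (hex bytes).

MEM[0x10,0x0f,0x1c,0x19] = da a1 a1 a1

  after D0: wrote 3B at 0x0d = f550a1
  after D1: wrote 5B at 0x18 = 50a1da02a1
  after D2: wrote 2B at 0x01 = eff5
  after D3: wrote 3B at 0x14 = 7ff550
query mem[0x10]=0xda, mem[0x0f]=0xa1, mem[0x1c]=0xa1, mem[0x19]=0xa1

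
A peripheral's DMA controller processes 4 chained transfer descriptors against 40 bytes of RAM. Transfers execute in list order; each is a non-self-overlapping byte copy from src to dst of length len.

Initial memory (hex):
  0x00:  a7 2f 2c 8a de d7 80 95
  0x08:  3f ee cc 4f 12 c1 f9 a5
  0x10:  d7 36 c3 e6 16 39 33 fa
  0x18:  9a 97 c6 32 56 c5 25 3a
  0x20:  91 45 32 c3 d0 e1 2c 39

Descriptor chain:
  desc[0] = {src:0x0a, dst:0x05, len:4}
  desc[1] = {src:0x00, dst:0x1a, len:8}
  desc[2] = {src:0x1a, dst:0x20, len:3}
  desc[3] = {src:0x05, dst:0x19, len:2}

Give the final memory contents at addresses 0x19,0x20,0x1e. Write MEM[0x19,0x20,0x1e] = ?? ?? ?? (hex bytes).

MEM[0x19,0x20,0x1e] = cc a7 de

D0: mem[0x05..0x08] <- [cc 4f 12 c1]
D1: mem[0x1a..0x21] <- [a7 2f 2c 8a de cc 4f 12]
D2: mem[0x20..0x22] <- [a7 2f 2c]
D3: mem[0x19..0x1a] <- [cc 4f]
query mem[0x19]=0xcc, mem[0x20]=0xa7, mem[0x1e]=0xde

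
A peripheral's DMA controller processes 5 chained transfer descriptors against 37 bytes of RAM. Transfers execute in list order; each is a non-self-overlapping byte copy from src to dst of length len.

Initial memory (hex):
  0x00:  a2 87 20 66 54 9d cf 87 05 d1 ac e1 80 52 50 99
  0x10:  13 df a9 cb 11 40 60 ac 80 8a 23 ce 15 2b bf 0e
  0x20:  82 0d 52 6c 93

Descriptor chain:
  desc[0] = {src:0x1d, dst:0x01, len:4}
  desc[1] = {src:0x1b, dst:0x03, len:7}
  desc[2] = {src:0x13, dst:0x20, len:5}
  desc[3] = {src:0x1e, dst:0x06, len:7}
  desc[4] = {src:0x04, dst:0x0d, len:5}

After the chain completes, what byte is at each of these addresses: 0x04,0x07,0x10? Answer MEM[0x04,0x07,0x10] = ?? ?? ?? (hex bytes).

D0: mem[0x01..0x04] <- [2b bf 0e 82]
D1: mem[0x03..0x09] <- [ce 15 2b bf 0e 82 0d]
D2: mem[0x20..0x24] <- [cb 11 40 60 ac]
D3: mem[0x06..0x0c] <- [bf 0e cb 11 40 60 ac]
D4: mem[0x0d..0x11] <- [15 2b bf 0e cb]
query mem[0x04]=0x15, mem[0x07]=0x0e, mem[0x10]=0x0e

MEM[0x04,0x07,0x10] = 15 0e 0e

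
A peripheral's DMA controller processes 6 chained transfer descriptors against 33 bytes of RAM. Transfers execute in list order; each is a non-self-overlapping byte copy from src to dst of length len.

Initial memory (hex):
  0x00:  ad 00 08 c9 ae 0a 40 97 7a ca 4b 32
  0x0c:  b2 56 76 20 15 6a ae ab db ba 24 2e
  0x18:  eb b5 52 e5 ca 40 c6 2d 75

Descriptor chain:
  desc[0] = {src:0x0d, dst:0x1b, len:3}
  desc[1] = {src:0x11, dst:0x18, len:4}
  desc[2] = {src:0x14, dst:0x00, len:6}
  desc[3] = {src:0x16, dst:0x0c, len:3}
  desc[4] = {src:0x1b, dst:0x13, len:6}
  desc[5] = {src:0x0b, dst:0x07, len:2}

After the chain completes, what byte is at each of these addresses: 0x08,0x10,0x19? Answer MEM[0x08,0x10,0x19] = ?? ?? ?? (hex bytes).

#0 dst[0x1b+3] := {0x56,0x76,0x20}
#1 dst[0x18+4] := {0x6a,0xae,0xab,0xdb}
#2 dst[0x00+6] := {0xdb,0xba,0x24,0x2e,0x6a,0xae}
#3 dst[0x0c+3] := {0x24,0x2e,0x6a}
#4 dst[0x13+6] := {0xdb,0x76,0x20,0xc6,0x2d,0x75}
#5 dst[0x07+2] := {0x32,0x24}
query mem[0x08]=0x24, mem[0x10]=0x15, mem[0x19]=0xae

MEM[0x08,0x10,0x19] = 24 15 ae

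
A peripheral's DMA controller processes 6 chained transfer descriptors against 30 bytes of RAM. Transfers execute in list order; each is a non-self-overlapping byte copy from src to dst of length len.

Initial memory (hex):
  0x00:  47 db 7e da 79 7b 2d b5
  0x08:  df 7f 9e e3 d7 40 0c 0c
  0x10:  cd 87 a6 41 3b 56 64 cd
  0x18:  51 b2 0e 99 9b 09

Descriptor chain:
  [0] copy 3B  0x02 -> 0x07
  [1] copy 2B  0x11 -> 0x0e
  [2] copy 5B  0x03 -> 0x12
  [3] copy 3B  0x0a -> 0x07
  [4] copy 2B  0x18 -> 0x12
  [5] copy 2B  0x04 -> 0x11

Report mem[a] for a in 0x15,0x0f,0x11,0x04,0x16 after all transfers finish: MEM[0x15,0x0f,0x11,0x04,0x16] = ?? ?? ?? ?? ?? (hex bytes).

D0: mem[0x07..0x09] <- [7e da 79]
D1: mem[0x0e..0x0f] <- [87 a6]
D2: mem[0x12..0x16] <- [da 79 7b 2d 7e]
D3: mem[0x07..0x09] <- [9e e3 d7]
D4: mem[0x12..0x13] <- [51 b2]
D5: mem[0x11..0x12] <- [79 7b]
query mem[0x15]=0x2d, mem[0x0f]=0xa6, mem[0x11]=0x79, mem[0x04]=0x79, mem[0x16]=0x7e

MEM[0x15,0x0f,0x11,0x04,0x16] = 2d a6 79 79 7e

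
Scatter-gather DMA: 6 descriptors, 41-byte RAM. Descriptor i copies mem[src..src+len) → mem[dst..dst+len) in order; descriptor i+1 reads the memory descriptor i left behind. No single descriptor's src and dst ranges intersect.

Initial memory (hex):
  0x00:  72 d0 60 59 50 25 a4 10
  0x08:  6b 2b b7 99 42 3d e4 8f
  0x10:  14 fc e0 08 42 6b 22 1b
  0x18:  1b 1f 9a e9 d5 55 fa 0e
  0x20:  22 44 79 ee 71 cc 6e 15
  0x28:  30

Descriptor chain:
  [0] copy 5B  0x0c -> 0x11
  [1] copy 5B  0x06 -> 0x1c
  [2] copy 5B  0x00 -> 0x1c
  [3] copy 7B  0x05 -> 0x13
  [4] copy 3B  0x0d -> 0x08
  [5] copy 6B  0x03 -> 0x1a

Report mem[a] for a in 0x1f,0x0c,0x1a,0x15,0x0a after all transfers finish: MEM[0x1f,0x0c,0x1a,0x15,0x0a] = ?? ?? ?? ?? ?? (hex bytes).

MEM[0x1f,0x0c,0x1a,0x15,0x0a] = 3d 42 59 10 8f

D0: mem[0x11..0x15] <- [42 3d e4 8f 14]
D1: mem[0x1c..0x20] <- [a4 10 6b 2b b7]
D2: mem[0x1c..0x20] <- [72 d0 60 59 50]
D3: mem[0x13..0x19] <- [25 a4 10 6b 2b b7 99]
D4: mem[0x08..0x0a] <- [3d e4 8f]
D5: mem[0x1a..0x1f] <- [59 50 25 a4 10 3d]
query mem[0x1f]=0x3d, mem[0x0c]=0x42, mem[0x1a]=0x59, mem[0x15]=0x10, mem[0x0a]=0x8f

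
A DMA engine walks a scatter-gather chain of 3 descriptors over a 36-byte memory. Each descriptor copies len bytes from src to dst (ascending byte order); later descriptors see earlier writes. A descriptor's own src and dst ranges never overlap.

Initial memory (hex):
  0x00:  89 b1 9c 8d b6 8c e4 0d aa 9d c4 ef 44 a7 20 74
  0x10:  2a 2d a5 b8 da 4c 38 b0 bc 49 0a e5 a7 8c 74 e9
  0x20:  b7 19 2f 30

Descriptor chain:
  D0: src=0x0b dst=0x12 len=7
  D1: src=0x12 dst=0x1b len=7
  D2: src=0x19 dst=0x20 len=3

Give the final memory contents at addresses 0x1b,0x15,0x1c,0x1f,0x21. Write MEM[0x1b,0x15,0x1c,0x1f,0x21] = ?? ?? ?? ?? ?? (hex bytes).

MEM[0x1b,0x15,0x1c,0x1f,0x21] = ef 20 44 74 0a

#0 dst[0x12+7] := {0xef,0x44,0xa7,0x20,0x74,0x2a,0x2d}
#1 dst[0x1b+7] := {0xef,0x44,0xa7,0x20,0x74,0x2a,0x2d}
#2 dst[0x20+3] := {0x49,0x0a,0xef}
query mem[0x1b]=0xef, mem[0x15]=0x20, mem[0x1c]=0x44, mem[0x1f]=0x74, mem[0x21]=0x0a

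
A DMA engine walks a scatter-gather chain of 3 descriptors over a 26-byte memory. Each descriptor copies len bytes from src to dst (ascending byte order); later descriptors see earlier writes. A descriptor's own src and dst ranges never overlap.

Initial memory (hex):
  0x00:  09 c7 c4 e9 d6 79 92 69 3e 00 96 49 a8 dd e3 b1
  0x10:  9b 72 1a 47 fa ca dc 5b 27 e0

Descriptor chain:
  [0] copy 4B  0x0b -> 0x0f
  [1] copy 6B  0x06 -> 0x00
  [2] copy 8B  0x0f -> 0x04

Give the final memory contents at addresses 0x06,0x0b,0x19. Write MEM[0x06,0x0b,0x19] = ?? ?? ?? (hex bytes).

MEM[0x06,0x0b,0x19] = dd dc e0

#0 dst[0x0f+4] := {0x49,0xa8,0xdd,0xe3}
#1 dst[0x00+6] := {0x92,0x69,0x3e,0x00,0x96,0x49}
#2 dst[0x04+8] := {0x49,0xa8,0xdd,0xe3,0x47,0xfa,0xca,0xdc}
query mem[0x06]=0xdd, mem[0x0b]=0xdc, mem[0x19]=0xe0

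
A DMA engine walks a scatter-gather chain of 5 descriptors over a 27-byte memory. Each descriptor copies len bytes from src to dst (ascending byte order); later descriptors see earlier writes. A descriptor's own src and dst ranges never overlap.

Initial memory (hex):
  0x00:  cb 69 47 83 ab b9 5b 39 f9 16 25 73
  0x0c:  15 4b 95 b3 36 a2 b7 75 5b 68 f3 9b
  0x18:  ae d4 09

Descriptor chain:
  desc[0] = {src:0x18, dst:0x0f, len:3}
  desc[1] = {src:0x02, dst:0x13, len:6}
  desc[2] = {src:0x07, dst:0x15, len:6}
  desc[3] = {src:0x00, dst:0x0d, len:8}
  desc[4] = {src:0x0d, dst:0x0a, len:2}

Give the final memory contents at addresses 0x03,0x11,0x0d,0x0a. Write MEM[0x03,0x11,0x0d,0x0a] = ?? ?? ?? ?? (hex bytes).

[0] 0x18->0x0f len=3 : ae d4 09
[1] 0x02->0x13 len=6 : 47 83 ab b9 5b 39
[2] 0x07->0x15 len=6 : 39 f9 16 25 73 15
[3] 0x00->0x0d len=8 : cb 69 47 83 ab b9 5b 39
[4] 0x0d->0x0a len=2 : cb 69
query mem[0x03]=0x83, mem[0x11]=0xab, mem[0x0d]=0xcb, mem[0x0a]=0xcb

MEM[0x03,0x11,0x0d,0x0a] = 83 ab cb cb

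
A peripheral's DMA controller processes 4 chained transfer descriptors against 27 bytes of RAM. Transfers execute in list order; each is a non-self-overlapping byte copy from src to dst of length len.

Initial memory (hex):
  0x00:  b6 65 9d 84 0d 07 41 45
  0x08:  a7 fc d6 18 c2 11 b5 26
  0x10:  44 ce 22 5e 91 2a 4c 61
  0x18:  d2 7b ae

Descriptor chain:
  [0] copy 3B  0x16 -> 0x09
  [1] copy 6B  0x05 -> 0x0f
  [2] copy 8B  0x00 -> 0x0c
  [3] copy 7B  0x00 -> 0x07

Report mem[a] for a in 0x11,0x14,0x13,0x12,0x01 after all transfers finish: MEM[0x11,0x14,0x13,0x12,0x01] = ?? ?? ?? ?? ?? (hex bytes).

MEM[0x11,0x14,0x13,0x12,0x01] = 07 61 45 41 65

  after D0: wrote 3B at 0x09 = 4c61d2
  after D1: wrote 6B at 0x0f = 074145a74c61
  after D2: wrote 8B at 0x0c = b6659d840d074145
  after D3: wrote 7B at 0x07 = b6659d840d0741
query mem[0x11]=0x07, mem[0x14]=0x61, mem[0x13]=0x45, mem[0x12]=0x41, mem[0x01]=0x65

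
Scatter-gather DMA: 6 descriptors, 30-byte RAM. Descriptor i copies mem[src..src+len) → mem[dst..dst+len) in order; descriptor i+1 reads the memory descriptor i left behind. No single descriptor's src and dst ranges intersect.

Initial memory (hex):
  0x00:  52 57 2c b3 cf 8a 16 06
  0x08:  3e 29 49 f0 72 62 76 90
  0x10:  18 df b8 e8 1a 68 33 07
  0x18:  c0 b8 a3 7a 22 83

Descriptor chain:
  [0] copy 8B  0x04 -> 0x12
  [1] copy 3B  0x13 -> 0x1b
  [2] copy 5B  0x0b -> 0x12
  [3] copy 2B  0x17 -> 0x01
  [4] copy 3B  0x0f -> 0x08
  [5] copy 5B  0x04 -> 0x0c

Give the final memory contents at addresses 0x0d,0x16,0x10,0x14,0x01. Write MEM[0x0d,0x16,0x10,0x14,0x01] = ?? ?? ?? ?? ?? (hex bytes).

[0] 0x04->0x12 len=8 : cf 8a 16 06 3e 29 49 f0
[1] 0x13->0x1b len=3 : 8a 16 06
[2] 0x0b->0x12 len=5 : f0 72 62 76 90
[3] 0x17->0x01 len=2 : 29 49
[4] 0x0f->0x08 len=3 : 90 18 df
[5] 0x04->0x0c len=5 : cf 8a 16 06 90
query mem[0x0d]=0x8a, mem[0x16]=0x90, mem[0x10]=0x90, mem[0x14]=0x62, mem[0x01]=0x29

MEM[0x0d,0x16,0x10,0x14,0x01] = 8a 90 90 62 29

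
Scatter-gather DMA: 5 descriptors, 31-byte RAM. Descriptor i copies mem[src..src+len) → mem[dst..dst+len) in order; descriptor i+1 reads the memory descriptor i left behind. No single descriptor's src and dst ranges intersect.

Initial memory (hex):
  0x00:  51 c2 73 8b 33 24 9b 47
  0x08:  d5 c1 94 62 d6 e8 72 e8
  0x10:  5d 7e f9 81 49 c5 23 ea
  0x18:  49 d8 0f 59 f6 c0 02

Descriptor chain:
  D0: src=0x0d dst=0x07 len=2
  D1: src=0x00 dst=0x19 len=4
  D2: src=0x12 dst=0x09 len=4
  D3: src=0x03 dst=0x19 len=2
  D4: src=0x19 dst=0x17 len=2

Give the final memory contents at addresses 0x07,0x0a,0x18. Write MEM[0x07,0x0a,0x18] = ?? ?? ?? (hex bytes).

MEM[0x07,0x0a,0x18] = e8 81 33

#0 dst[0x07+2] := {0xe8,0x72}
#1 dst[0x19+4] := {0x51,0xc2,0x73,0x8b}
#2 dst[0x09+4] := {0xf9,0x81,0x49,0xc5}
#3 dst[0x19+2] := {0x8b,0x33}
#4 dst[0x17+2] := {0x8b,0x33}
query mem[0x07]=0xe8, mem[0x0a]=0x81, mem[0x18]=0x33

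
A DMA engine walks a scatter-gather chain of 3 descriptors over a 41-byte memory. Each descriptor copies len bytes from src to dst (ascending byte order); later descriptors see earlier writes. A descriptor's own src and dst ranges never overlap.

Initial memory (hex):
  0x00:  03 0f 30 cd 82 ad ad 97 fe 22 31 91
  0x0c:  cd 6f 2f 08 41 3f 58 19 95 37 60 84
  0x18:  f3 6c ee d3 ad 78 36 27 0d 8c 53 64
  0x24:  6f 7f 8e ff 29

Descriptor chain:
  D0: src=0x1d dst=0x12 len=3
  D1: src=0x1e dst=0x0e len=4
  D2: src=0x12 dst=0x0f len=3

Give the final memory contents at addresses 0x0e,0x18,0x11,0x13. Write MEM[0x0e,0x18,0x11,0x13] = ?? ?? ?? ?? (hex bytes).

MEM[0x0e,0x18,0x11,0x13] = 36 f3 27 36

D0: mem[0x12..0x14] <- [78 36 27]
D1: mem[0x0e..0x11] <- [36 27 0d 8c]
D2: mem[0x0f..0x11] <- [78 36 27]
query mem[0x0e]=0x36, mem[0x18]=0xf3, mem[0x11]=0x27, mem[0x13]=0x36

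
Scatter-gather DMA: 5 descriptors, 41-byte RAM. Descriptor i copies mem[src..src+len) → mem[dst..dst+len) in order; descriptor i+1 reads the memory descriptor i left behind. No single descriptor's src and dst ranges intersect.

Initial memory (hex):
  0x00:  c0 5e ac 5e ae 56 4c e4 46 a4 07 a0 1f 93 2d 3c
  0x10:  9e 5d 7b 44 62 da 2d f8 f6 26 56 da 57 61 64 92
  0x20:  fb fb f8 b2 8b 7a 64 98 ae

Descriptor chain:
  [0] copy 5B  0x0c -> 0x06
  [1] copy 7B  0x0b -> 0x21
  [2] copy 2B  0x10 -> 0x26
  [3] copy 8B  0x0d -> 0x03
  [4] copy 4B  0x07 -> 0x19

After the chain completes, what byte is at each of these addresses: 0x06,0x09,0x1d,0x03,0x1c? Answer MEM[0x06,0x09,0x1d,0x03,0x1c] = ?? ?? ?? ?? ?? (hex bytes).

#0 dst[0x06+5] := {0x1f,0x93,0x2d,0x3c,0x9e}
#1 dst[0x21+7] := {0xa0,0x1f,0x93,0x2d,0x3c,0x9e,0x5d}
#2 dst[0x26+2] := {0x9e,0x5d}
#3 dst[0x03+8] := {0x93,0x2d,0x3c,0x9e,0x5d,0x7b,0x44,0x62}
#4 dst[0x19+4] := {0x5d,0x7b,0x44,0x62}
query mem[0x06]=0x9e, mem[0x09]=0x44, mem[0x1d]=0x61, mem[0x03]=0x93, mem[0x1c]=0x62

MEM[0x06,0x09,0x1d,0x03,0x1c] = 9e 44 61 93 62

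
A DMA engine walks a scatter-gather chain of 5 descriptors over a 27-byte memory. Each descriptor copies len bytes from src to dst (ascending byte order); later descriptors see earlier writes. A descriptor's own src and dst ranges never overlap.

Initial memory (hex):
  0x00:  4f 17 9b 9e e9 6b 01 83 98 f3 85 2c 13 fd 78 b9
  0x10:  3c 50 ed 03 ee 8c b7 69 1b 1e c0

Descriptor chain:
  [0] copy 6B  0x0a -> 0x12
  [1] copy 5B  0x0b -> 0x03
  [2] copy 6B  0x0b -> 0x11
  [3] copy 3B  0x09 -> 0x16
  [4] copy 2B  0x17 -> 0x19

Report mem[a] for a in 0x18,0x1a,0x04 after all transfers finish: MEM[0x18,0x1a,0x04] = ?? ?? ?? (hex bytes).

MEM[0x18,0x1a,0x04] = 2c 2c 13

D0: mem[0x12..0x17] <- [85 2c 13 fd 78 b9]
D1: mem[0x03..0x07] <- [2c 13 fd 78 b9]
D2: mem[0x11..0x16] <- [2c 13 fd 78 b9 3c]
D3: mem[0x16..0x18] <- [f3 85 2c]
D4: mem[0x19..0x1a] <- [85 2c]
query mem[0x18]=0x2c, mem[0x1a]=0x2c, mem[0x04]=0x13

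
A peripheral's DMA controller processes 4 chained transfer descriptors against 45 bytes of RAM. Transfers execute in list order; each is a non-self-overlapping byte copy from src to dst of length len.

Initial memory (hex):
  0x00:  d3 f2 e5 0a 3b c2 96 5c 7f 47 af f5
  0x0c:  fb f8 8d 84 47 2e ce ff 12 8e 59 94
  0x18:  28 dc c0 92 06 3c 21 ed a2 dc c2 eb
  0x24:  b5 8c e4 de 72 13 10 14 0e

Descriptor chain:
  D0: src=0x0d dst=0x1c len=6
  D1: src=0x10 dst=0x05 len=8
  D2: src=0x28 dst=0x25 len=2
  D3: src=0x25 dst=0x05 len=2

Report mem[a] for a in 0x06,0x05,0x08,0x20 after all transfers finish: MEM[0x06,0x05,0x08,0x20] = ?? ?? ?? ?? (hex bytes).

MEM[0x06,0x05,0x08,0x20] = 13 72 ff 2e

[0] 0x0d->0x1c len=6 : f8 8d 84 47 2e ce
[1] 0x10->0x05 len=8 : 47 2e ce ff 12 8e 59 94
[2] 0x28->0x25 len=2 : 72 13
[3] 0x25->0x05 len=2 : 72 13
query mem[0x06]=0x13, mem[0x05]=0x72, mem[0x08]=0xff, mem[0x20]=0x2e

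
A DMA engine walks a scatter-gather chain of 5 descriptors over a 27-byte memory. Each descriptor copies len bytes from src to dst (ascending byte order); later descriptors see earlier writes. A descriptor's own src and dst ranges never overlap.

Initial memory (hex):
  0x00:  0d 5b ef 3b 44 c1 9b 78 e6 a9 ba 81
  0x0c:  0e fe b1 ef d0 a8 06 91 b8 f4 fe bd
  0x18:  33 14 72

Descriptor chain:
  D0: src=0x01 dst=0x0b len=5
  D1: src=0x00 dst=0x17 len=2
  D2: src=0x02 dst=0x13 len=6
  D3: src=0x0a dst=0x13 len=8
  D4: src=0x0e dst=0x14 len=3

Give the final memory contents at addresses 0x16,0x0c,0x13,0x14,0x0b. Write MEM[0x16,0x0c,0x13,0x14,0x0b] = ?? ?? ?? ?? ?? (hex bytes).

  after D0: wrote 5B at 0x0b = 5bef3b44c1
  after D1: wrote 2B at 0x17 = 0d5b
  after D2: wrote 6B at 0x13 = ef3b44c19b78
  after D3: wrote 8B at 0x13 = ba5bef3b44c1d0a8
  after D4: wrote 3B at 0x14 = 44c1d0
query mem[0x16]=0xd0, mem[0x0c]=0xef, mem[0x13]=0xba, mem[0x14]=0x44, mem[0x0b]=0x5b

MEM[0x16,0x0c,0x13,0x14,0x0b] = d0 ef ba 44 5b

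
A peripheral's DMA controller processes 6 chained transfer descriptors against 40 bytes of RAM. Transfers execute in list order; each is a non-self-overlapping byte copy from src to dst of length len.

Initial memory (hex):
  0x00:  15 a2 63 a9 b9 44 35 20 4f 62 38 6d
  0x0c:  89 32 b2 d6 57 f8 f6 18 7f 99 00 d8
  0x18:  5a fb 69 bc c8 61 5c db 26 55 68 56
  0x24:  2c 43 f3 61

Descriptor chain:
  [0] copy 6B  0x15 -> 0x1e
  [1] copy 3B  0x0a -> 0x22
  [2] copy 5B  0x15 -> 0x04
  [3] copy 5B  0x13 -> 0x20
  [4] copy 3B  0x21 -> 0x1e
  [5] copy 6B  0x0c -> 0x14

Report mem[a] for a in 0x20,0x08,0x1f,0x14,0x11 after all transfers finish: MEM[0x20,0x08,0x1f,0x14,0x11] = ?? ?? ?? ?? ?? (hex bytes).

#0 dst[0x1e+6] := {0x99,0x00,0xd8,0x5a,0xfb,0x69}
#1 dst[0x22+3] := {0x38,0x6d,0x89}
#2 dst[0x04+5] := {0x99,0x00,0xd8,0x5a,0xfb}
#3 dst[0x20+5] := {0x18,0x7f,0x99,0x00,0xd8}
#4 dst[0x1e+3] := {0x7f,0x99,0x00}
#5 dst[0x14+6] := {0x89,0x32,0xb2,0xd6,0x57,0xf8}
query mem[0x20]=0x00, mem[0x08]=0xfb, mem[0x1f]=0x99, mem[0x14]=0x89, mem[0x11]=0xf8

MEM[0x20,0x08,0x1f,0x14,0x11] = 00 fb 99 89 f8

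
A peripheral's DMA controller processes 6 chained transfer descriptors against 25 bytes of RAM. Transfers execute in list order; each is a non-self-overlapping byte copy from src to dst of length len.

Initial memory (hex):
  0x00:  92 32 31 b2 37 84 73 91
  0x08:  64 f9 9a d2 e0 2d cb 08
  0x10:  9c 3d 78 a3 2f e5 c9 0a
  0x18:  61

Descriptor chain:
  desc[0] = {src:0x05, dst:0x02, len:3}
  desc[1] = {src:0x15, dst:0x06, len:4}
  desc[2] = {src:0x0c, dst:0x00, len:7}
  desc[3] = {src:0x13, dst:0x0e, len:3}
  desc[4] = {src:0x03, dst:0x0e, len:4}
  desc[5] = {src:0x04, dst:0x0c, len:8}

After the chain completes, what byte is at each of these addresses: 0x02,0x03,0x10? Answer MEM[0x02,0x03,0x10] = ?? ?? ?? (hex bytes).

D0: mem[0x02..0x04] <- [84 73 91]
D1: mem[0x06..0x09] <- [e5 c9 0a 61]
D2: mem[0x00..0x06] <- [e0 2d cb 08 9c 3d 78]
D3: mem[0x0e..0x10] <- [a3 2f e5]
D4: mem[0x0e..0x11] <- [08 9c 3d 78]
D5: mem[0x0c..0x13] <- [9c 3d 78 c9 0a 61 9a d2]
query mem[0x02]=0xcb, mem[0x03]=0x08, mem[0x10]=0x0a

MEM[0x02,0x03,0x10] = cb 08 0a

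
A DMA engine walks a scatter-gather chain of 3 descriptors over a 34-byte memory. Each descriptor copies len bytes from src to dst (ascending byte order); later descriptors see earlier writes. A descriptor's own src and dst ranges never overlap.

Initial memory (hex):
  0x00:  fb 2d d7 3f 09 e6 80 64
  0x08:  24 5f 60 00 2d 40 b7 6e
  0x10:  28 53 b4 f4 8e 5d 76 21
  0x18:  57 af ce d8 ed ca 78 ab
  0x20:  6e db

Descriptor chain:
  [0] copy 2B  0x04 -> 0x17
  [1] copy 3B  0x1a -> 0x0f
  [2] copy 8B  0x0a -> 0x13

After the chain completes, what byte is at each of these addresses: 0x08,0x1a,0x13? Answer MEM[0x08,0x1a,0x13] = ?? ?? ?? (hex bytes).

D0: mem[0x17..0x18] <- [09 e6]
D1: mem[0x0f..0x11] <- [ce d8 ed]
D2: mem[0x13..0x1a] <- [60 00 2d 40 b7 ce d8 ed]
query mem[0x08]=0x24, mem[0x1a]=0xed, mem[0x13]=0x60

MEM[0x08,0x1a,0x13] = 24 ed 60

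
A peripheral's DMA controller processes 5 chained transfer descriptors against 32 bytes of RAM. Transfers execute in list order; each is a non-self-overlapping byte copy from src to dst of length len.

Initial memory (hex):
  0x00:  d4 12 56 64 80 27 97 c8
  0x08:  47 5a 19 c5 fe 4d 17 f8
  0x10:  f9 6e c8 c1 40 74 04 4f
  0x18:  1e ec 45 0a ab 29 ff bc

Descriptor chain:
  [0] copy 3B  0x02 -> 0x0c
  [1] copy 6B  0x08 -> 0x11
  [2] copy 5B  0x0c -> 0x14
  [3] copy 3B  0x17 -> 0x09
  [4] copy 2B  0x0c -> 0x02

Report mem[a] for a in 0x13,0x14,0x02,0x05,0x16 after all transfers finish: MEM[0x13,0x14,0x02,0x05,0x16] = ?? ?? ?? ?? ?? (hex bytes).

MEM[0x13,0x14,0x02,0x05,0x16] = 19 56 56 27 80

D0: mem[0x0c..0x0e] <- [56 64 80]
D1: mem[0x11..0x16] <- [47 5a 19 c5 56 64]
D2: mem[0x14..0x18] <- [56 64 80 f8 f9]
D3: mem[0x09..0x0b] <- [f8 f9 ec]
D4: mem[0x02..0x03] <- [56 64]
query mem[0x13]=0x19, mem[0x14]=0x56, mem[0x02]=0x56, mem[0x05]=0x27, mem[0x16]=0x80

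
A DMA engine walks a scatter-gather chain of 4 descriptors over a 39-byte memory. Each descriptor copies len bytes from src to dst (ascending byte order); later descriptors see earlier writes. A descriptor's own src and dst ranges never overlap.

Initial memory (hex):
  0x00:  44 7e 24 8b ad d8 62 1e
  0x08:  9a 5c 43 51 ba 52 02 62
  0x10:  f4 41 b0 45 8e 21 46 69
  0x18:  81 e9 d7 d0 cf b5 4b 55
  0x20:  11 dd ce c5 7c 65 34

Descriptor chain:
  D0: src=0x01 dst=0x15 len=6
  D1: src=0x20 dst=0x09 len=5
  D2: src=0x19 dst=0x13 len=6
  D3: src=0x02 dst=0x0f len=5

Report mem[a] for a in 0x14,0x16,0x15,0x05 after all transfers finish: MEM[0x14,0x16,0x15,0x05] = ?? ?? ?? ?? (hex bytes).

D0: mem[0x15..0x1a] <- [7e 24 8b ad d8 62]
D1: mem[0x09..0x0d] <- [11 dd ce c5 7c]
D2: mem[0x13..0x18] <- [d8 62 d0 cf b5 4b]
D3: mem[0x0f..0x13] <- [24 8b ad d8 62]
query mem[0x14]=0x62, mem[0x16]=0xcf, mem[0x15]=0xd0, mem[0x05]=0xd8

MEM[0x14,0x16,0x15,0x05] = 62 cf d0 d8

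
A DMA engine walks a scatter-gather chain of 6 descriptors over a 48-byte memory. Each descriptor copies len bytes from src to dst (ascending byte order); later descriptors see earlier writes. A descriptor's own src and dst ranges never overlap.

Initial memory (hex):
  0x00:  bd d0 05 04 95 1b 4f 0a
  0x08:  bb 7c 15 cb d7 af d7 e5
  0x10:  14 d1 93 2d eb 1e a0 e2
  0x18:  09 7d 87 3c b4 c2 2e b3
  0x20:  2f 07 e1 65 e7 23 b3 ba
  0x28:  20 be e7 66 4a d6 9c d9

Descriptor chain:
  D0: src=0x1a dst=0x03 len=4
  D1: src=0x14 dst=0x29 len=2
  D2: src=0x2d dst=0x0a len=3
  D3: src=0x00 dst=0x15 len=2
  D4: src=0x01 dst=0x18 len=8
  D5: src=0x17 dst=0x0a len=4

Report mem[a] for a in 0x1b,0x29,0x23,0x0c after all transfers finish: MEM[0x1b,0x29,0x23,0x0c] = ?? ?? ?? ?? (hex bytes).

D0: mem[0x03..0x06] <- [87 3c b4 c2]
D1: mem[0x29..0x2a] <- [eb 1e]
D2: mem[0x0a..0x0c] <- [d6 9c d9]
D3: mem[0x15..0x16] <- [bd d0]
D4: mem[0x18..0x1f] <- [d0 05 87 3c b4 c2 0a bb]
D5: mem[0x0a..0x0d] <- [e2 d0 05 87]
query mem[0x1b]=0x3c, mem[0x29]=0xeb, mem[0x23]=0x65, mem[0x0c]=0x05

MEM[0x1b,0x29,0x23,0x0c] = 3c eb 65 05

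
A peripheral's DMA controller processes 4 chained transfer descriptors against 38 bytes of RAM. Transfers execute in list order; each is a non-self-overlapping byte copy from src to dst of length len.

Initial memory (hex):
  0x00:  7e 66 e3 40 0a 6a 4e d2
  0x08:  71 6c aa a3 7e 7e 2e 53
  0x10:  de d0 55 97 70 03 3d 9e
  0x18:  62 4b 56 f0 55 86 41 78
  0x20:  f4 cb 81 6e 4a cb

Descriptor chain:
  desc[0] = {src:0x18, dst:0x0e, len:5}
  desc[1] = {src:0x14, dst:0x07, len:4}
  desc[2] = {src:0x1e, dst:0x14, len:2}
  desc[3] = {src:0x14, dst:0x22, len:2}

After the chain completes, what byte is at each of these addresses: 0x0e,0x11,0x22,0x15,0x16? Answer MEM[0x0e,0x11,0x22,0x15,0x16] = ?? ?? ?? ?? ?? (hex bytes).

  after D0: wrote 5B at 0x0e = 624b56f055
  after D1: wrote 4B at 0x07 = 70033d9e
  after D2: wrote 2B at 0x14 = 4178
  after D3: wrote 2B at 0x22 = 4178
query mem[0x0e]=0x62, mem[0x11]=0xf0, mem[0x22]=0x41, mem[0x15]=0x78, mem[0x16]=0x3d

MEM[0x0e,0x11,0x22,0x15,0x16] = 62 f0 41 78 3d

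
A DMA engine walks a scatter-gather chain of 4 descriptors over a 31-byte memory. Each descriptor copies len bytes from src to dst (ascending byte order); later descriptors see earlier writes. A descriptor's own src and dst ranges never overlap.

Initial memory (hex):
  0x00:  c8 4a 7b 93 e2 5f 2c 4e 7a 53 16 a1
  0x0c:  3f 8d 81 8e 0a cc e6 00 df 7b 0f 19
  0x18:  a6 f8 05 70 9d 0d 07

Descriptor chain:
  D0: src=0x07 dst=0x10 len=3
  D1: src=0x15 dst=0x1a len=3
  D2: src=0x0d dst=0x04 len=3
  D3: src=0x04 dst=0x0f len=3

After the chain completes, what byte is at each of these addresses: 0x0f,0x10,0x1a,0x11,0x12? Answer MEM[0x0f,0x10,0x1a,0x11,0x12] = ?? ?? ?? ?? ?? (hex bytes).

[0] 0x07->0x10 len=3 : 4e 7a 53
[1] 0x15->0x1a len=3 : 7b 0f 19
[2] 0x0d->0x04 len=3 : 8d 81 8e
[3] 0x04->0x0f len=3 : 8d 81 8e
query mem[0x0f]=0x8d, mem[0x10]=0x81, mem[0x1a]=0x7b, mem[0x11]=0x8e, mem[0x12]=0x53

MEM[0x0f,0x10,0x1a,0x11,0x12] = 8d 81 7b 8e 53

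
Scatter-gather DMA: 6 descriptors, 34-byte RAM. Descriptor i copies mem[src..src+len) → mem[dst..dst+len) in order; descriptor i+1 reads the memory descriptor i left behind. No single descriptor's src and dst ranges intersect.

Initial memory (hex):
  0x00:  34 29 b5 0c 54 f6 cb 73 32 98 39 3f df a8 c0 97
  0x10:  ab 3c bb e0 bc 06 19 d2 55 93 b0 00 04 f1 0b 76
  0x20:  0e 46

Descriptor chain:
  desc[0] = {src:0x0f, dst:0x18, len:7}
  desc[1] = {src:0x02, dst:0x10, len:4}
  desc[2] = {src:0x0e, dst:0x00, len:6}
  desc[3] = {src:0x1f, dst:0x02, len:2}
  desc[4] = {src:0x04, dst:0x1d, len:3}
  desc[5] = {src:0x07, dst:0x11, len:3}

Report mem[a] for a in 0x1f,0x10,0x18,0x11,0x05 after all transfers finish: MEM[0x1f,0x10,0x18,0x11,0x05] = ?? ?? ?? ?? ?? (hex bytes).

[0] 0x0f->0x18 len=7 : 97 ab 3c bb e0 bc 06
[1] 0x02->0x10 len=4 : b5 0c 54 f6
[2] 0x0e->0x00 len=6 : c0 97 b5 0c 54 f6
[3] 0x1f->0x02 len=2 : 76 0e
[4] 0x04->0x1d len=3 : 54 f6 cb
[5] 0x07->0x11 len=3 : 73 32 98
query mem[0x1f]=0xcb, mem[0x10]=0xb5, mem[0x18]=0x97, mem[0x11]=0x73, mem[0x05]=0xf6

MEM[0x1f,0x10,0x18,0x11,0x05] = cb b5 97 73 f6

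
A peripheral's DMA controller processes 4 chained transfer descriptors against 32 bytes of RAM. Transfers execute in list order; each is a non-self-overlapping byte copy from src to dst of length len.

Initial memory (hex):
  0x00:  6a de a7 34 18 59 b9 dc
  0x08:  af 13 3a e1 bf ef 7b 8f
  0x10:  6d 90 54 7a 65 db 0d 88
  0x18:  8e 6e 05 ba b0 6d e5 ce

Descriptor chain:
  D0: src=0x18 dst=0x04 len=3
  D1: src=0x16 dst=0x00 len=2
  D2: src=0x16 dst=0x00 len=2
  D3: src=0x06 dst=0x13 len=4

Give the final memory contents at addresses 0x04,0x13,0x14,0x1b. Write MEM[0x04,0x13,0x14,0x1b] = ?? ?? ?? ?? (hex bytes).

D0: mem[0x04..0x06] <- [8e 6e 05]
D1: mem[0x00..0x01] <- [0d 88]
D2: mem[0x00..0x01] <- [0d 88]
D3: mem[0x13..0x16] <- [05 dc af 13]
query mem[0x04]=0x8e, mem[0x13]=0x05, mem[0x14]=0xdc, mem[0x1b]=0xba

MEM[0x04,0x13,0x14,0x1b] = 8e 05 dc ba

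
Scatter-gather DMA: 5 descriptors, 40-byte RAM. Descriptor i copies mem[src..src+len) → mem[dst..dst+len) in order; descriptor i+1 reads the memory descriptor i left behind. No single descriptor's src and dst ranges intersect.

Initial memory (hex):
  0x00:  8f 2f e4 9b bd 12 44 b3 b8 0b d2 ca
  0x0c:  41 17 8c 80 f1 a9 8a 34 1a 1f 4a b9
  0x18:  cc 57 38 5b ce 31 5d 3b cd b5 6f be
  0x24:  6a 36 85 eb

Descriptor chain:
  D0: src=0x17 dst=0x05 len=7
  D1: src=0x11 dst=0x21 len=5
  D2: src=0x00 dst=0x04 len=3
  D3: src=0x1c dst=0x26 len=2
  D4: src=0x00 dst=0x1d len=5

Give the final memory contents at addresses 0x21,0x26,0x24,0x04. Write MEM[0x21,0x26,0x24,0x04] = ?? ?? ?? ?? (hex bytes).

MEM[0x21,0x26,0x24,0x04] = 8f ce 1a 8f

[0] 0x17->0x05 len=7 : b9 cc 57 38 5b ce 31
[1] 0x11->0x21 len=5 : a9 8a 34 1a 1f
[2] 0x00->0x04 len=3 : 8f 2f e4
[3] 0x1c->0x26 len=2 : ce 31
[4] 0x00->0x1d len=5 : 8f 2f e4 9b 8f
query mem[0x21]=0x8f, mem[0x26]=0xce, mem[0x24]=0x1a, mem[0x04]=0x8f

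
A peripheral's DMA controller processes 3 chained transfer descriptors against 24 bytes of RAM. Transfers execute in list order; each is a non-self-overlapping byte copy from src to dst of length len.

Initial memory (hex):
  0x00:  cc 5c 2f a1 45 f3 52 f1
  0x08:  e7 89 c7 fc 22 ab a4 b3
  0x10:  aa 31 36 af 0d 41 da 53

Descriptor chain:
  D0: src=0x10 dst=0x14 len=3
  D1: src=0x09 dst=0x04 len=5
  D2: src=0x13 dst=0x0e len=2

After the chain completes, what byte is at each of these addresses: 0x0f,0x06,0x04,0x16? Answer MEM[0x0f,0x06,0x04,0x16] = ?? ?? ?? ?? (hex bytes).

  after D0: wrote 3B at 0x14 = aa3136
  after D1: wrote 5B at 0x04 = 89c7fc22ab
  after D2: wrote 2B at 0x0e = afaa
query mem[0x0f]=0xaa, mem[0x06]=0xfc, mem[0x04]=0x89, mem[0x16]=0x36

MEM[0x0f,0x06,0x04,0x16] = aa fc 89 36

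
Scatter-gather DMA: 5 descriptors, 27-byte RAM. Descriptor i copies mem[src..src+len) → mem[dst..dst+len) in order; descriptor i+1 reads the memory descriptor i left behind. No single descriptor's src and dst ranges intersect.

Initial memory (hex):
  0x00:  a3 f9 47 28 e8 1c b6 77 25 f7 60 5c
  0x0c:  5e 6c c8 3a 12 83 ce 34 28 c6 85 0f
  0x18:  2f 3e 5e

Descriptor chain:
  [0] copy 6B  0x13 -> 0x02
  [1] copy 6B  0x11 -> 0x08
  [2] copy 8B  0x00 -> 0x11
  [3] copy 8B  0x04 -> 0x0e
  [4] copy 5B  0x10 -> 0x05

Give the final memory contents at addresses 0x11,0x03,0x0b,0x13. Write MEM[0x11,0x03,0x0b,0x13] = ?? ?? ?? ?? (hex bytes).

MEM[0x11,0x03,0x0b,0x13] = 2f 28 28 ce

D0: mem[0x02..0x07] <- [34 28 c6 85 0f 2f]
D1: mem[0x08..0x0d] <- [83 ce 34 28 c6 85]
D2: mem[0x11..0x18] <- [a3 f9 34 28 c6 85 0f 2f]
D3: mem[0x0e..0x15] <- [c6 85 0f 2f 83 ce 34 28]
D4: mem[0x05..0x09] <- [0f 2f 83 ce 34]
query mem[0x11]=0x2f, mem[0x03]=0x28, mem[0x0b]=0x28, mem[0x13]=0xce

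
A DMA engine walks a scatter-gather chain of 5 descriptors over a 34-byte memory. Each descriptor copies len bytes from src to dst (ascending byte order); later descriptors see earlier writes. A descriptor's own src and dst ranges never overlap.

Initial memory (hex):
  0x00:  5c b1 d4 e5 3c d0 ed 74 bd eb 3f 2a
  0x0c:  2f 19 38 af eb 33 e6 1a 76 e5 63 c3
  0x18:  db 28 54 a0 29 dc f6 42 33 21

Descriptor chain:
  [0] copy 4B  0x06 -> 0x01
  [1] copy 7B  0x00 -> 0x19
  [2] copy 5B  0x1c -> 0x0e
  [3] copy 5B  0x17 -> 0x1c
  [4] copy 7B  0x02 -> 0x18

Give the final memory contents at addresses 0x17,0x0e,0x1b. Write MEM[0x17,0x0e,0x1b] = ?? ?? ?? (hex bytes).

[0] 0x06->0x01 len=4 : ed 74 bd eb
[1] 0x00->0x19 len=7 : 5c ed 74 bd eb d0 ed
[2] 0x1c->0x0e len=5 : bd eb d0 ed 33
[3] 0x17->0x1c len=5 : c3 db 5c ed 74
[4] 0x02->0x18 len=7 : 74 bd eb d0 ed 74 bd
query mem[0x17]=0xc3, mem[0x0e]=0xbd, mem[0x1b]=0xd0

MEM[0x17,0x0e,0x1b] = c3 bd d0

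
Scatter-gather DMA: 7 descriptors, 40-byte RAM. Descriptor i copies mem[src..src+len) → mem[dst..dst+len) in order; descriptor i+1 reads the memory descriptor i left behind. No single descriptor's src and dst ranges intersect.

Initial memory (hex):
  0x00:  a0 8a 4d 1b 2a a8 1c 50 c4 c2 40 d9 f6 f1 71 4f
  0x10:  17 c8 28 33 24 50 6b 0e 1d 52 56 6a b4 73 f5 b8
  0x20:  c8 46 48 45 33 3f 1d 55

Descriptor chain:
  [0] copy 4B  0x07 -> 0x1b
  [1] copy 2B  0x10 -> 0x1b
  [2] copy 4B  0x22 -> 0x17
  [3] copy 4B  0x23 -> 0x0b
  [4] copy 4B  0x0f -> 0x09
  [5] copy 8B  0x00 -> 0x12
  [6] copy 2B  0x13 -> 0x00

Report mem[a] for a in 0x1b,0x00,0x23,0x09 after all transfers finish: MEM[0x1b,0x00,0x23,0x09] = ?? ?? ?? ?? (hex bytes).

[0] 0x07->0x1b len=4 : 50 c4 c2 40
[1] 0x10->0x1b len=2 : 17 c8
[2] 0x22->0x17 len=4 : 48 45 33 3f
[3] 0x23->0x0b len=4 : 45 33 3f 1d
[4] 0x0f->0x09 len=4 : 4f 17 c8 28
[5] 0x00->0x12 len=8 : a0 8a 4d 1b 2a a8 1c 50
[6] 0x13->0x00 len=2 : 8a 4d
query mem[0x1b]=0x17, mem[0x00]=0x8a, mem[0x23]=0x45, mem[0x09]=0x4f

MEM[0x1b,0x00,0x23,0x09] = 17 8a 45 4f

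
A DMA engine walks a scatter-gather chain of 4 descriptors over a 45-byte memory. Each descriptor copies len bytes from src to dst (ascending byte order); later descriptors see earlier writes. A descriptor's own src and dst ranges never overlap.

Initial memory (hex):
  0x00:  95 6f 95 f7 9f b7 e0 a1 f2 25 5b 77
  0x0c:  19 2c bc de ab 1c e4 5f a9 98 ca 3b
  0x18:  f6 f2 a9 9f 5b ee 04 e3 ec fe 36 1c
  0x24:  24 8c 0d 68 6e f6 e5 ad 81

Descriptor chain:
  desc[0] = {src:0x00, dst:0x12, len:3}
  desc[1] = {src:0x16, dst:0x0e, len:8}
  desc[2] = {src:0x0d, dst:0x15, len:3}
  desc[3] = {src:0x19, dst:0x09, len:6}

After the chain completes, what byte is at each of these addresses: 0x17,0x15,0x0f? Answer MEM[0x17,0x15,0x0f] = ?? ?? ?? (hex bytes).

MEM[0x17,0x15,0x0f] = 3b 2c 3b

  after D0: wrote 3B at 0x12 = 956f95
  after D1: wrote 8B at 0x0e = ca3bf6f2a99f5bee
  after D2: wrote 3B at 0x15 = 2cca3b
  after D3: wrote 6B at 0x09 = f2a99f5bee04
query mem[0x17]=0x3b, mem[0x15]=0x2c, mem[0x0f]=0x3b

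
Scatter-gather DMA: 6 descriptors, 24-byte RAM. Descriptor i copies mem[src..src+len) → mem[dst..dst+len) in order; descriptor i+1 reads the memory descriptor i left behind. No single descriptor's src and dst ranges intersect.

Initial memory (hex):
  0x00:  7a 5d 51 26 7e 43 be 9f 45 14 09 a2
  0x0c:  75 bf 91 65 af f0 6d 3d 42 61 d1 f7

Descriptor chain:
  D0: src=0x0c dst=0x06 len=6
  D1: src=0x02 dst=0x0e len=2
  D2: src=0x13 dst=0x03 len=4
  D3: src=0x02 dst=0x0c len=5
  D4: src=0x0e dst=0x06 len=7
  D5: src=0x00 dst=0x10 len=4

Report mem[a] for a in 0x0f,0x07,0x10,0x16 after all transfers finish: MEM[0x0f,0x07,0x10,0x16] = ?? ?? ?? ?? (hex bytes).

#0 dst[0x06+6] := {0x75,0xbf,0x91,0x65,0xaf,0xf0}
#1 dst[0x0e+2] := {0x51,0x26}
#2 dst[0x03+4] := {0x3d,0x42,0x61,0xd1}
#3 dst[0x0c+5] := {0x51,0x3d,0x42,0x61,0xd1}
#4 dst[0x06+7] := {0x42,0x61,0xd1,0xf0,0x6d,0x3d,0x42}
#5 dst[0x10+4] := {0x7a,0x5d,0x51,0x3d}
query mem[0x0f]=0x61, mem[0x07]=0x61, mem[0x10]=0x7a, mem[0x16]=0xd1

MEM[0x0f,0x07,0x10,0x16] = 61 61 7a d1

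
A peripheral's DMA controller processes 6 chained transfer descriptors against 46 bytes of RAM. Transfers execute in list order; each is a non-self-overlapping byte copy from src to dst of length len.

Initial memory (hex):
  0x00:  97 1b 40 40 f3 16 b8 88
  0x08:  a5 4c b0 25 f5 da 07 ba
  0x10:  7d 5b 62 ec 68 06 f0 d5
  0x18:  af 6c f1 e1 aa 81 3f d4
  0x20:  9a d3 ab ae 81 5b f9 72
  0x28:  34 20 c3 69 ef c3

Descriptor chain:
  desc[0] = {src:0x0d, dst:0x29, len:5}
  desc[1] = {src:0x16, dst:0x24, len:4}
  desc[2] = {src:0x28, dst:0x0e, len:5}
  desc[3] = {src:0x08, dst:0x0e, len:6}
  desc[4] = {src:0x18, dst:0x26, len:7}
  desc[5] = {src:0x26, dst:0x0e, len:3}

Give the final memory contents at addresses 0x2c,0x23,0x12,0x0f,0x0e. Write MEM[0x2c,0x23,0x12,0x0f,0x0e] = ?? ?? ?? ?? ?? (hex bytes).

MEM[0x2c,0x23,0x12,0x0f,0x0e] = 3f ae f5 6c af

[0] 0x0d->0x29 len=5 : da 07 ba 7d 5b
[1] 0x16->0x24 len=4 : f0 d5 af 6c
[2] 0x28->0x0e len=5 : 34 da 07 ba 7d
[3] 0x08->0x0e len=6 : a5 4c b0 25 f5 da
[4] 0x18->0x26 len=7 : af 6c f1 e1 aa 81 3f
[5] 0x26->0x0e len=3 : af 6c f1
query mem[0x2c]=0x3f, mem[0x23]=0xae, mem[0x12]=0xf5, mem[0x0f]=0x6c, mem[0x0e]=0xaf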